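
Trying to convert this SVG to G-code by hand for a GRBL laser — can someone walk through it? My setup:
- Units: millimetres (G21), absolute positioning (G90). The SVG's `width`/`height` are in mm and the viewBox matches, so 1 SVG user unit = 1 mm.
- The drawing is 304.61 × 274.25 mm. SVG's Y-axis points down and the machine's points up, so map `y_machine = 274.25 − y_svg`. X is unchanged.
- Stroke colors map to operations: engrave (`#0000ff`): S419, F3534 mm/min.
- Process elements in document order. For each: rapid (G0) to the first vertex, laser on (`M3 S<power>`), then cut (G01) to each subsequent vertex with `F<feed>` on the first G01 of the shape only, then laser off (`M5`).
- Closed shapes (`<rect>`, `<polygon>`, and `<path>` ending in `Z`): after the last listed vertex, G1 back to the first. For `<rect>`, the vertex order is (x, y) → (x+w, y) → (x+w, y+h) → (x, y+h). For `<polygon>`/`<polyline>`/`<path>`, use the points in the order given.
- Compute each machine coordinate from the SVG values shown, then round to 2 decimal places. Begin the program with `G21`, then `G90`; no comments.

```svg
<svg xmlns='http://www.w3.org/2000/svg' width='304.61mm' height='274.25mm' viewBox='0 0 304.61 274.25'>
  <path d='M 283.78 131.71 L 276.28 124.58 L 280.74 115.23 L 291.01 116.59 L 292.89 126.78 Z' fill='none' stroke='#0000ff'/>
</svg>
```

G21
G90
G0 X283.78 Y142.54
M3 S419
G01 X276.28 Y149.67 F3534
G01 X280.74 Y159.02
G01 X291.01 Y157.66
G01 X292.89 Y147.47
G01 X283.78 Y142.54
M5

viewBox `0 0 304.61 274.25` with mm width/height → 1 unit = 1 mm. Flip: y_m = 274.25 − y_svg.

**Shape 1** — `<path>` regular polygon, stroke `#0000ff` → engrave (S419, F3534). Machine vertices: (283.78,142.54) → (276.28,149.67) → (280.74,159.02) → (291.01,157.66) → (292.89,147.47) → (283.78,142.54). Closed: final G1 returns to the first vertex.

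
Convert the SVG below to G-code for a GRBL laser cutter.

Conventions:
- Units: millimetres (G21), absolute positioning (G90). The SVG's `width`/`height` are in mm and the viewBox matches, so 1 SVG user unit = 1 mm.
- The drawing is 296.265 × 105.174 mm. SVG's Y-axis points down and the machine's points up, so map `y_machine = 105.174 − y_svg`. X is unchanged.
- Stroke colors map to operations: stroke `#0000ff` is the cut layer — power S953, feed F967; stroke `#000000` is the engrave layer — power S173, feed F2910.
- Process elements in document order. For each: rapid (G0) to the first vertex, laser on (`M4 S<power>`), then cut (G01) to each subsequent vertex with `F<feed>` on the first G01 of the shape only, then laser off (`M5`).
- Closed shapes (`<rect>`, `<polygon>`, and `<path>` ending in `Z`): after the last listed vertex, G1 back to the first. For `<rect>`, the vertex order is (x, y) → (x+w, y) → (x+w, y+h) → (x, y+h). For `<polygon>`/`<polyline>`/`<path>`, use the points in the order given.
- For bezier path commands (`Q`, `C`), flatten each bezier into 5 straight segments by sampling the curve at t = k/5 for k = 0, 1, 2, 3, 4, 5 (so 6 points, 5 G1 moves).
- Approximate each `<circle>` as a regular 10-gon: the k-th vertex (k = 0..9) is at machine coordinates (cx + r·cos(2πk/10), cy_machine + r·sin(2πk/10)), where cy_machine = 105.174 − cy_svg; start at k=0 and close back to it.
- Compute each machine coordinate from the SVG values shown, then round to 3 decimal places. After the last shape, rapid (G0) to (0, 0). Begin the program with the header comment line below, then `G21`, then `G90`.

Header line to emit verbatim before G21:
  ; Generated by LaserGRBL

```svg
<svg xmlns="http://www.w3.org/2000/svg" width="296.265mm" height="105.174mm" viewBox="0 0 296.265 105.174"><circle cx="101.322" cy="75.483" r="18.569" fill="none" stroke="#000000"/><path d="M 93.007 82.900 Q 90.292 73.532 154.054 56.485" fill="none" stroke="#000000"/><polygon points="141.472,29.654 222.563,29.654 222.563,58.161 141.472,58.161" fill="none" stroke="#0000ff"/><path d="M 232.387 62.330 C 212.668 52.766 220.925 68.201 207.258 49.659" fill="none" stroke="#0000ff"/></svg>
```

1 u = 1 mm; y_m = 105.174 − y.

[1] `<circle>` circle, #000000→engrave S173 F2910: (119.891,29.691) → (116.345,40.606) → (107.060,47.351) → (95.584,47.351) → (86.299,40.606) → (82.753,29.691) → (86.299,18.776) → (95.584,12.031) → (107.060,12.031) → (116.345,18.776) → (119.891,29.691) (closed)

[2] `<path>` quadratic bezier, #000000→engrave S173 F2910: (93.007,22.274) → (94.580,26.328) → (101.471,30.997) → (113.681,36.280) → (131.208,42.177) → (154.054,48.689)

[3] `<polygon>` rectangle, #0000ff→cut S953 F967: (141.472,75.520) → (222.563,75.520) → (222.563,47.013) → (141.472,47.013) → (141.472,75.520) (closed)

[4] `<path>` cubic bezier, #0000ff→cut S953 F967: (232.387,42.844) → (223.514,46.054) → (218.959,46.096) → (216.328,45.799) → (213.227,47.995) → (207.258,55.515)

; Generated by LaserGRBL
G21
G90
G0 X119.891 Y29.691
M4 S173
G01 X116.345 Y40.606 F2910
G01 X107.060 Y47.351
G01 X95.584 Y47.351
G01 X86.299 Y40.606
G01 X82.753 Y29.691
G01 X86.299 Y18.776
G01 X95.584 Y12.031
G01 X107.060 Y12.031
G01 X116.345 Y18.776
G01 X119.891 Y29.691
M5
G0 X93.007 Y22.274
M4 S173
G01 X94.580 Y26.328 F2910
G01 X101.471 Y30.997
G01 X113.681 Y36.280
G01 X131.208 Y42.177
G01 X154.054 Y48.689
M5
G0 X141.472 Y75.520
M4 S953
G01 X222.563 Y75.520 F967
G01 X222.563 Y47.013
G01 X141.472 Y47.013
G01 X141.472 Y75.520
M5
G0 X232.387 Y42.844
M4 S953
G01 X223.514 Y46.054 F967
G01 X218.959 Y46.096
G01 X216.328 Y45.799
G01 X213.227 Y47.995
G01 X207.258 Y55.515
M5
G0 X0.000 Y0.000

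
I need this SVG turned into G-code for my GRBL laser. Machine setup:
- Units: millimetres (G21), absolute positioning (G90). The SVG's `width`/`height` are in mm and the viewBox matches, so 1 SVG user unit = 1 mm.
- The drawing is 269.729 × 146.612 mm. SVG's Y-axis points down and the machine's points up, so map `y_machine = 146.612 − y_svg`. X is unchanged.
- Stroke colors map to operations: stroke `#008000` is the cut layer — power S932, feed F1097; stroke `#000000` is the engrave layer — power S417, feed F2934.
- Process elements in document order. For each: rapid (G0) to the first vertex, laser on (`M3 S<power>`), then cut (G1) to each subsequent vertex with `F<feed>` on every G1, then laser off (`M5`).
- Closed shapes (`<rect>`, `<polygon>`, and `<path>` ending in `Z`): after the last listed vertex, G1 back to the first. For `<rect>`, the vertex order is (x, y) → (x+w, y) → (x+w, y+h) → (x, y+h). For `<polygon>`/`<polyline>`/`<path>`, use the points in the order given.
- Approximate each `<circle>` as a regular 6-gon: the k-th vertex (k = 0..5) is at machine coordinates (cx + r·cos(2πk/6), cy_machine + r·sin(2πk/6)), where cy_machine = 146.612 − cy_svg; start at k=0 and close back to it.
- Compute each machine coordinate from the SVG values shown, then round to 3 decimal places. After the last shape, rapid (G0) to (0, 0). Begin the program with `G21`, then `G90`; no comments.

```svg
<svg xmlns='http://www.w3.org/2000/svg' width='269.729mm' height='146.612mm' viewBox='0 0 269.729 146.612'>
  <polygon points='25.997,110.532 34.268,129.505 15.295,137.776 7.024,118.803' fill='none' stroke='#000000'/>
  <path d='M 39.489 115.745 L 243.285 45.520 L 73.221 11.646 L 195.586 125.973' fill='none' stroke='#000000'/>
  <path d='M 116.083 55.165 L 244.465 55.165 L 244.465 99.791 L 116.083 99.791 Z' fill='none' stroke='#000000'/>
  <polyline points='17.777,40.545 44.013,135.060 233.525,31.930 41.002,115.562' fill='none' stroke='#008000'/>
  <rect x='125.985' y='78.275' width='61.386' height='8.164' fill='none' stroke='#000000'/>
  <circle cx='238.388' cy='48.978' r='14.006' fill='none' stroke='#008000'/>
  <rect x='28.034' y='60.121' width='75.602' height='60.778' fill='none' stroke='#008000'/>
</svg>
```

Since the viewBox matches the mm dimensions, user units are millimetres directly. The only transform is the Y-flip y_m = 146.612 − y_svg.

Shape 1 is a regular polygon drawn with `<polygon>`. Its stroke #000000 means engrave at S417, F2934. After flipping Y the toolpath is (25.997,36.080) → (34.268,17.107) → (15.295,8.836) → (7.024,27.809) → (25.997,36.080), returning to the start.

Shape 2 is a open polyline drawn with `<path>`. Its stroke #000000 means engrave at S417, F2934. After flipping Y the toolpath is (39.489,30.867) → (243.285,101.092) → (73.221,134.966) → (195.586,20.639).

Shape 3 is a rectangle drawn with `<path>`. Its stroke #000000 means engrave at S417, F2934. After flipping Y the toolpath is (116.083,91.447) → (244.465,91.447) → (244.465,46.821) → (116.083,46.821) → (116.083,91.447), returning to the start.

Shape 4 is a open polyline drawn with `<polyline>`. Its stroke #008000 means cut at S932, F1097. After flipping Y the toolpath is (17.777,106.067) → (44.013,11.552) → (233.525,114.682) → (41.002,31.050).

Shape 5 is a rectangle drawn with `<rect>`. Its stroke #000000 means engrave at S417, F2934. After flipping Y the toolpath is (125.985,68.337) → (187.371,68.337) → (187.371,60.173) → (125.985,60.173) → (125.985,68.337), returning to the start.

Shape 6 is a circle drawn with `<circle>`. Its stroke #008000 means cut at S932, F1097. After flipping Y the toolpath is (252.394,97.634) → (245.391,109.764) → (231.385,109.764) → (224.382,97.634) → (231.385,85.504) → (245.391,85.504) → (252.394,97.634), returning to the start.

Shape 7 is a rectangle drawn with `<rect>`. Its stroke #008000 means cut at S932, F1097. After flipping Y the toolpath is (28.034,86.491) → (103.636,86.491) → (103.636,25.713) → (28.034,25.713) → (28.034,86.491), returning to the start.

G21
G90
G0 X25.997 Y36.080
M3 S417
G1 X34.268 Y17.107 F2934
G1 X15.295 Y8.836 F2934
G1 X7.024 Y27.809 F2934
G1 X25.997 Y36.080 F2934
M5
G0 X39.489 Y30.867
M3 S417
G1 X243.285 Y101.092 F2934
G1 X73.221 Y134.966 F2934
G1 X195.586 Y20.639 F2934
M5
G0 X116.083 Y91.447
M3 S417
G1 X244.465 Y91.447 F2934
G1 X244.465 Y46.821 F2934
G1 X116.083 Y46.821 F2934
G1 X116.083 Y91.447 F2934
M5
G0 X17.777 Y106.067
M3 S932
G1 X44.013 Y11.552 F1097
G1 X233.525 Y114.682 F1097
G1 X41.002 Y31.050 F1097
M5
G0 X125.985 Y68.337
M3 S417
G1 X187.371 Y68.337 F2934
G1 X187.371 Y60.173 F2934
G1 X125.985 Y60.173 F2934
G1 X125.985 Y68.337 F2934
M5
G0 X252.394 Y97.634
M3 S932
G1 X245.391 Y109.764 F1097
G1 X231.385 Y109.764 F1097
G1 X224.382 Y97.634 F1097
G1 X231.385 Y85.504 F1097
G1 X245.391 Y85.504 F1097
G1 X252.394 Y97.634 F1097
M5
G0 X28.034 Y86.491
M3 S932
G1 X103.636 Y86.491 F1097
G1 X103.636 Y25.713 F1097
G1 X28.034 Y25.713 F1097
G1 X28.034 Y86.491 F1097
M5
G0 X0.000 Y0.000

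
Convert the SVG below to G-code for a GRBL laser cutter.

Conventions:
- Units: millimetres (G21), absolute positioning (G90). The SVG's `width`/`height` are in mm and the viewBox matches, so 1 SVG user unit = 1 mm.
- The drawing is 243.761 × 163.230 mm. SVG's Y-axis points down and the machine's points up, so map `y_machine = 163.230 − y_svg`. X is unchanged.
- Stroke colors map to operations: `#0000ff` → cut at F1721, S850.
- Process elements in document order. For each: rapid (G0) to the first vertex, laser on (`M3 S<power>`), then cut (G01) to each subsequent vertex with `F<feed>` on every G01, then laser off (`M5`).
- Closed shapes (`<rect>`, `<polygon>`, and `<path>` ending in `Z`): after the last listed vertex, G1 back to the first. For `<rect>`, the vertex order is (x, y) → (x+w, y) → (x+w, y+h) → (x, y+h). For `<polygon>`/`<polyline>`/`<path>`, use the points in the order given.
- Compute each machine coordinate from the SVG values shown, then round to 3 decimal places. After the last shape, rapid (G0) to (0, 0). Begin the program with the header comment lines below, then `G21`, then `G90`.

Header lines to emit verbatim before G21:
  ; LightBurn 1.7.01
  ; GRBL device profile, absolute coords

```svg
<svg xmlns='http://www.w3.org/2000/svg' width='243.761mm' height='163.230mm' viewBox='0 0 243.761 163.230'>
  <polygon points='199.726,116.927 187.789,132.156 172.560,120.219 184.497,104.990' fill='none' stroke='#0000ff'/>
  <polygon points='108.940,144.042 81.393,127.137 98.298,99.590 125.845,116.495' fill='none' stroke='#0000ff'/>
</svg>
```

Since the viewBox matches the mm dimensions, user units are millimetres directly. The only transform is the Y-flip y_m = 163.230 − y_svg.

Shape 1 is a regular polygon drawn with `<polygon>`. Its stroke #0000ff means cut at S850, F1721. After flipping Y the toolpath is (199.726,46.303) → (187.789,31.074) → (172.560,43.011) → (184.497,58.240) → (199.726,46.303), returning to the start.

Shape 2 is a regular polygon drawn with `<polygon>`. Its stroke #0000ff means cut at S850, F1721. After flipping Y the toolpath is (108.940,19.188) → (81.393,36.093) → (98.298,63.640) → (125.845,46.735) → (108.940,19.188), returning to the start.

; LightBurn 1.7.01
; GRBL device profile, absolute coords
G21
G90
G0 X199.726 Y46.303
M3 S850
G01 X187.789 Y31.074 F1721
G01 X172.560 Y43.011 F1721
G01 X184.497 Y58.240 F1721
G01 X199.726 Y46.303 F1721
M5
G0 X108.940 Y19.188
M3 S850
G01 X81.393 Y36.093 F1721
G01 X98.298 Y63.640 F1721
G01 X125.845 Y46.735 F1721
G01 X108.940 Y19.188 F1721
M5
G0 X0.000 Y0.000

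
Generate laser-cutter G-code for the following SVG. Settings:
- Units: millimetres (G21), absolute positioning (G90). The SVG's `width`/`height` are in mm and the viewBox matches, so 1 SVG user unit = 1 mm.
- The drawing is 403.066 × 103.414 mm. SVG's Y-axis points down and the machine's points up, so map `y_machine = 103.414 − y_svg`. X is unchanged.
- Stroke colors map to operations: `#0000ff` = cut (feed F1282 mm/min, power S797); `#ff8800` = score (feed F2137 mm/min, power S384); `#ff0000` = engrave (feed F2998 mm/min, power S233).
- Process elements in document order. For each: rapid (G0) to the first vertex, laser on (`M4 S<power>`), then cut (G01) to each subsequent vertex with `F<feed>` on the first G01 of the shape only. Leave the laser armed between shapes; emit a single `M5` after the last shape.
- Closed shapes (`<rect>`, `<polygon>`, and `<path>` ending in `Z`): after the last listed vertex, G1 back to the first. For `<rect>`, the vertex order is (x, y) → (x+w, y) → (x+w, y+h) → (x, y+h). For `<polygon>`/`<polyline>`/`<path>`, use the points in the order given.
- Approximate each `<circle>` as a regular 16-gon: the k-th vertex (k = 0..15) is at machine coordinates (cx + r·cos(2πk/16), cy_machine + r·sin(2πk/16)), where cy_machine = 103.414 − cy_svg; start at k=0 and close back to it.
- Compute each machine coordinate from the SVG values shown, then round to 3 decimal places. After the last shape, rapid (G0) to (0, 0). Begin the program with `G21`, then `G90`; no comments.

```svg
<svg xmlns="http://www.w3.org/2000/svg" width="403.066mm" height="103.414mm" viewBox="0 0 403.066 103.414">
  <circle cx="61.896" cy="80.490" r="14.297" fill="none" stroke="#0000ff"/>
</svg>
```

viewBox `0 0 403.066 103.414` with mm width/height → 1 unit = 1 mm. Flip: y_m = 103.414 − y_svg.

**Shape 1** — `<circle>` circle, stroke `#0000ff` → cut (S797, F1282). Machine vertices: (76.193,22.924) → (75.105,28.395) → (72.006,33.034) → (67.367,36.133) → (61.896,37.221) → (56.425,36.133) → (51.786,33.034) → (48.687,28.395) → (47.599,22.924) → (48.687,17.453) → (51.786,12.814) → (56.425,9.715) → (61.896,8.627) → (67.367,9.715) → (72.006,12.814) → (75.105,17.453) → (76.193,22.924). Closed: final G1 returns to the first vertex.

G21
G90
G0 X76.193 Y22.924
M4 S797
G01 X75.105 Y28.395 F1282
G01 X72.006 Y33.034
G01 X67.367 Y36.133
G01 X61.896 Y37.221
G01 X56.425 Y36.133
G01 X51.786 Y33.034
G01 X48.687 Y28.395
G01 X47.599 Y22.924
G01 X48.687 Y17.453
G01 X51.786 Y12.814
G01 X56.425 Y9.715
G01 X61.896 Y8.627
G01 X67.367 Y9.715
G01 X72.006 Y12.814
G01 X75.105 Y17.453
G01 X76.193 Y22.924
M5
G0 X0.000 Y0.000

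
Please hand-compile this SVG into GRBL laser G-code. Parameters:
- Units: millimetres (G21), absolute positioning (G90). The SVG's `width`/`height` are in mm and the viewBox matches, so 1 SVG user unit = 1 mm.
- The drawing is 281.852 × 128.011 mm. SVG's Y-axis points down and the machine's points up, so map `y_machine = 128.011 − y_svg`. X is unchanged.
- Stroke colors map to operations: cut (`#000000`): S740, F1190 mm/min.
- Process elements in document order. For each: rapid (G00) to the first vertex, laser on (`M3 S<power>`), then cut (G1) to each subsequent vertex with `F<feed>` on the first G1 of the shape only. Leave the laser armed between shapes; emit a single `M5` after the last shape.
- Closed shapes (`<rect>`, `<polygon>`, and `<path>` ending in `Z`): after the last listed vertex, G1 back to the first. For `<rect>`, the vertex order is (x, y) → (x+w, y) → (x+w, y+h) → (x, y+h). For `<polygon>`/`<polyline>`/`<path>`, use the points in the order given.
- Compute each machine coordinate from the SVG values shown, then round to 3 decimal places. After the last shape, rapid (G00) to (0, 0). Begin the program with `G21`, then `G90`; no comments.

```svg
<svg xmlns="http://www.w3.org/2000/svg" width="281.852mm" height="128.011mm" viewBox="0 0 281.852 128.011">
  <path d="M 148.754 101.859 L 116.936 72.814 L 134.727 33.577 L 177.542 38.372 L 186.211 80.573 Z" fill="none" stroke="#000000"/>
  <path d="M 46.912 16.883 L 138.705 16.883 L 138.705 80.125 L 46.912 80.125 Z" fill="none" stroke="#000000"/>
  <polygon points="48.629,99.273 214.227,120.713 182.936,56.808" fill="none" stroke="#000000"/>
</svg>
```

G21
G90
G00 X148.754 Y26.152
M3 S740
G1 X116.936 Y55.197 F1190
G1 X134.727 Y94.434
G1 X177.542 Y89.639
G1 X186.211 Y47.438
G1 X148.754 Y26.152
G00 X46.912 Y111.128
M3 S740
G1 X138.705 Y111.128 F1190
G1 X138.705 Y47.886
G1 X46.912 Y47.886
G1 X46.912 Y111.128
G00 X48.629 Y28.738
M3 S740
G1 X214.227 Y7.298 F1190
G1 X182.936 Y71.203
G1 X48.629 Y28.738
M5
G00 X0.000 Y0.000

viewBox `0 0 281.852 128.011` with mm width/height → 1 unit = 1 mm. Flip: y_m = 128.011 − y_svg.

**Shape 1** — `<path>` regular polygon, stroke `#000000` → cut (S740, F1190). Machine vertices: (148.754,26.152) → (116.936,55.197) → (134.727,94.434) → (177.542,89.639) → (186.211,47.438) → (148.754,26.152). Closed: final G1 returns to the first vertex.

**Shape 2** — `<path>` rectangle, stroke `#000000` → cut (S740, F1190). Machine vertices: (46.912,111.128) → (138.705,111.128) → (138.705,47.886) → (46.912,47.886) → (46.912,111.128). Closed: final G1 returns to the first vertex.

**Shape 3** — `<polygon>` closed polygon, stroke `#000000` → cut (S740, F1190). Machine vertices: (48.629,28.738) → (214.227,7.298) → (182.936,71.203) → (48.629,28.738). Closed: final G1 returns to the first vertex.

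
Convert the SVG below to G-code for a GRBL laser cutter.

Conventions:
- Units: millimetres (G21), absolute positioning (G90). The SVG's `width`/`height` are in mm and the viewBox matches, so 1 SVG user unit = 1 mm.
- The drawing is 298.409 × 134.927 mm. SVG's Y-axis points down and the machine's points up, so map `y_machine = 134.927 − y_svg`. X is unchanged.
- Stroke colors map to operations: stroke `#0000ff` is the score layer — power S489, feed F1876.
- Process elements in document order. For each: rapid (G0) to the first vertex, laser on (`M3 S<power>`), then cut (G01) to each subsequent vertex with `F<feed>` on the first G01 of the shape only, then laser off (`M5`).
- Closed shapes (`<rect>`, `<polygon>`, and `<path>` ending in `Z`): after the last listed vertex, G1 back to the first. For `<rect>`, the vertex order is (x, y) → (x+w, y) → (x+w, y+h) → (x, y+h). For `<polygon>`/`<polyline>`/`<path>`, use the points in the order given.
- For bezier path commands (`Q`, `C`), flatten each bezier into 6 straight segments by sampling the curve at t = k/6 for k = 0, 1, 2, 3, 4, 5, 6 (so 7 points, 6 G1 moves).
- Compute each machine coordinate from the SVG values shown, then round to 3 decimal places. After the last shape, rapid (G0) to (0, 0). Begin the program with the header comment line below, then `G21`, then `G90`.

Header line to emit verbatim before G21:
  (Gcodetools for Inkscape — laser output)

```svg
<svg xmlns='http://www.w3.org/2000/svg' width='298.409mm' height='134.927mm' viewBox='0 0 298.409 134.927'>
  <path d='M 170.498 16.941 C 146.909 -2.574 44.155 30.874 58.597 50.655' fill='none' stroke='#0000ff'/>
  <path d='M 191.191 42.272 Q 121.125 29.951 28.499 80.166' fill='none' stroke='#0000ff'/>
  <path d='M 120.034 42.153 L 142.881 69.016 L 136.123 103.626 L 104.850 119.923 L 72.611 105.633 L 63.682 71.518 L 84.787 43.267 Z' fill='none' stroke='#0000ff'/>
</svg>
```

(Gcodetools for Inkscape — laser output)
G21
G90
G0 X170.498 Y117.986
M3 S489
G01 X153.015 Y123.638 F1876
G01 X127.793 Y122.314
G01 X100.286 Y115.865
G01 X75.948 Y106.141
G01 X60.233 Y94.993
G01 X58.597 Y84.272
M5
G0 X191.191 Y92.655
M3 S489
G01 X167.209 Y95.025 F1876
G01 X141.974 Y93.921
G01 X115.485 Y89.342
G01 X87.743 Y81.289
G01 X58.748 Y69.762
G01 X28.499 Y54.761
M5
G0 X120.034 Y92.774
M3 S489
G01 X142.881 Y65.911 F1876
G01 X136.123 Y31.301
G01 X104.850 Y15.004
G01 X72.611 Y29.294
G01 X63.682 Y63.409
G01 X84.787 Y91.660
G01 X120.034 Y92.774
M5
G0 X0.000 Y0.000

Since the viewBox matches the mm dimensions, user units are millimetres directly. The only transform is the Y-flip y_m = 134.927 − y_svg.

Shape 1 is a cubic bezier drawn with `<path>`. Its stroke #0000ff means score at S489, F1876. After flipping Y the toolpath is (170.498,117.986) → (153.015,123.638) → (127.793,122.314) → (100.286,115.865) → (75.948,106.141) → (60.233,94.993) → (58.597,84.272).

Shape 2 is a quadratic bezier drawn with `<path>`. Its stroke #0000ff means score at S489, F1876. After flipping Y the toolpath is (191.191,92.655) → (167.209,95.025) → (141.974,93.921) → (115.485,89.342) → (87.743,81.289) → (58.748,69.762) → (28.499,54.761).

Shape 3 is a regular polygon drawn with `<path>`. Its stroke #0000ff means score at S489, F1876. After flipping Y the toolpath is (120.034,92.774) → (142.881,65.911) → (136.123,31.301) → (104.850,15.004) → (72.611,29.294) → (63.682,63.409) → (84.787,91.660) → (120.034,92.774), returning to the start.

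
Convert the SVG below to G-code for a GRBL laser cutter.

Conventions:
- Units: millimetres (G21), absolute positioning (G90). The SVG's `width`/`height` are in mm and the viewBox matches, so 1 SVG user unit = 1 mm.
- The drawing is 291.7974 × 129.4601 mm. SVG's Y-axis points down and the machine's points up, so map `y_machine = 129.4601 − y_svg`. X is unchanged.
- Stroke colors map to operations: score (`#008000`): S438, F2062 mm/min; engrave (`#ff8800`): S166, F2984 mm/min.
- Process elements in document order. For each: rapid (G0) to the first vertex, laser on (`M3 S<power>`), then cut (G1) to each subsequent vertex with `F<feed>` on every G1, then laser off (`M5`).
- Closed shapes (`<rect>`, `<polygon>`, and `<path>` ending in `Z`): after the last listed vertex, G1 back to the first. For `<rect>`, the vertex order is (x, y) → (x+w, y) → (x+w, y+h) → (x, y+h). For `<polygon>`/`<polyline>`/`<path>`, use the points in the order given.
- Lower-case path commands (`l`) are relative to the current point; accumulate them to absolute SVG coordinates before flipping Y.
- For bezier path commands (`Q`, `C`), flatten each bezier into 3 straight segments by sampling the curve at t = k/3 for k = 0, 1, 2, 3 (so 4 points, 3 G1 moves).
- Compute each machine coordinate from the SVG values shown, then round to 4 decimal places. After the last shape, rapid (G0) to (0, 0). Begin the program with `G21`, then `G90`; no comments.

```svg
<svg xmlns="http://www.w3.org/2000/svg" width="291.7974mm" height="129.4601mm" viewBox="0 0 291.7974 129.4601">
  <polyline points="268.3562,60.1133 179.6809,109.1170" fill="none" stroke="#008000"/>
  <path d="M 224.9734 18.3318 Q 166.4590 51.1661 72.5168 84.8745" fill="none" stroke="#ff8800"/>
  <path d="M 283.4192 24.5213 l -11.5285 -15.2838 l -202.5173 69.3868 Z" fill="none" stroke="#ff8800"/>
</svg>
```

G21
G90
G0 X268.3562 Y69.3468
M3 S438
G1 X179.6809 Y20.3431 F2062
M5
G0 X224.9734 Y111.1283
M3 S166
G1 X182.0274 Y89.1416 F2984
G1 X131.2085 Y66.9607 F2984
G1 X72.5168 Y44.5856 F2984
M5
G0 X283.4192 Y104.9388
M3 S166
G1 X271.8907 Y120.2226 F2984
G1 X69.3734 Y50.8358 F2984
G1 X283.4192 Y104.9388 F2984
M5
G0 X0.0000 Y0.0000

Since the viewBox matches the mm dimensions, user units are millimetres directly. The only transform is the Y-flip y_m = 129.4601 − y_svg.

Shape 1 is a line segment drawn with `<polyline>`. Its stroke #008000 means score at S438, F2062. After flipping Y the toolpath is (268.3562,69.3468) → (179.6809,20.3431).

Shape 2 is a quadratic bezier drawn with `<path>`. Its stroke #ff8800 means engrave at S166, F2984. After flipping Y the toolpath is (224.9734,111.1283) → (182.0274,89.1416) → (131.2085,66.9607) → (72.5168,44.5856).

Shape 3 is a closed polygon drawn with `<path>`. Its stroke #ff8800 means engrave at S166, F2984. After flipping Y the toolpath is (283.4192,104.9388) → (271.8907,120.2226) → (69.3734,50.8358) → (283.4192,104.9388), returning to the start.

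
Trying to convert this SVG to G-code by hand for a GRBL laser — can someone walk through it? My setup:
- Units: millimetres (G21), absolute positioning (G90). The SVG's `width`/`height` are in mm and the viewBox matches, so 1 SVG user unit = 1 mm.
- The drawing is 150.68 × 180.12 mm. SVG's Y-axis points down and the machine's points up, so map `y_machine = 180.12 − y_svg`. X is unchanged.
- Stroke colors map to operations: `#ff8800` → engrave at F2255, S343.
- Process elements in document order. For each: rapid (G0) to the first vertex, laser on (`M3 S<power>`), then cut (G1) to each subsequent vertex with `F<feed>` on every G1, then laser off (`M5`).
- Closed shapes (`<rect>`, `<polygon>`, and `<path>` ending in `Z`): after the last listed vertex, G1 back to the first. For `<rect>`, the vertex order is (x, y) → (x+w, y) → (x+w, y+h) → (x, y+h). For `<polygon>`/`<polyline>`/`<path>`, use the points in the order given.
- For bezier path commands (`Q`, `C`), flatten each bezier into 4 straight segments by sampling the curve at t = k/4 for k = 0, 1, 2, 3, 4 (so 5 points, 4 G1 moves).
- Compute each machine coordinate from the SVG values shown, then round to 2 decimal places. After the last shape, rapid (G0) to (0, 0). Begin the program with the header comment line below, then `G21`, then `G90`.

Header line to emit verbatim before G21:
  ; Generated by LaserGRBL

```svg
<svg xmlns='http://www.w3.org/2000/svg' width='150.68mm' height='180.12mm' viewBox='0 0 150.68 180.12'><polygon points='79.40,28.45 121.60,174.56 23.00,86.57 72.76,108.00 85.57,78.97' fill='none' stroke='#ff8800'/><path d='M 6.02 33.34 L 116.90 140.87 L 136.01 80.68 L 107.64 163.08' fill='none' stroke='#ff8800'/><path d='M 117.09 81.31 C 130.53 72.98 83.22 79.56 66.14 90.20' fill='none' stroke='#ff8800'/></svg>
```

; Generated by LaserGRBL
G21
G90
G0 X79.40 Y151.67
M3 S343
G1 X121.60 Y5.56 F2255
G1 X23.00 Y93.55 F2255
G1 X72.76 Y72.12 F2255
G1 X85.57 Y101.15 F2255
G1 X79.40 Y151.67 F2255
M5
G0 X6.02 Y146.78
M3 S343
G1 X116.90 Y39.25 F2255
G1 X136.01 Y99.44 F2255
G1 X107.64 Y17.04 F2255
M5
G0 X117.09 Y98.81
M3 S343
G1 X117.20 Y102.43 F2255
G1 X103.06 Y101.48 F2255
G1 X83.20 Y96.97 F2255
G1 X66.14 Y89.92 F2255
M5
G0 X0.00 Y0.00

viewBox `0 0 150.68 180.12` with mm width/height → 1 unit = 1 mm. Flip: y_m = 180.12 − y_svg.

**Shape 1** — `<polygon>` closed polygon, stroke `#ff8800` → engrave (S343, F2255). Machine vertices: (79.40,151.67) → (121.60,5.56) → (23.00,93.55) → (72.76,72.12) → (85.57,101.15) → (79.40,151.67). Closed: final G1 returns to the first vertex.

**Shape 2** — `<path>` open polyline, stroke `#ff8800` → engrave (S343, F2255). Machine vertices: (6.02,146.78) → (116.90,39.25) → (136.01,99.44) → (107.64,17.04). Open path.

**Shape 3** — `<path>` cubic bezier, stroke `#ff8800` → engrave (S343, F2255). Control points (SVG): P0=(117.09,81.31), P1=(130.53,72.98), P2=(83.22,79.56), P3=(66.14,90.20); sampled at t=k/4. Machine vertices: (117.09,98.81) → (117.20,102.43) → (103.06,101.48) → (83.20,96.97) → (66.14,89.92). Open path.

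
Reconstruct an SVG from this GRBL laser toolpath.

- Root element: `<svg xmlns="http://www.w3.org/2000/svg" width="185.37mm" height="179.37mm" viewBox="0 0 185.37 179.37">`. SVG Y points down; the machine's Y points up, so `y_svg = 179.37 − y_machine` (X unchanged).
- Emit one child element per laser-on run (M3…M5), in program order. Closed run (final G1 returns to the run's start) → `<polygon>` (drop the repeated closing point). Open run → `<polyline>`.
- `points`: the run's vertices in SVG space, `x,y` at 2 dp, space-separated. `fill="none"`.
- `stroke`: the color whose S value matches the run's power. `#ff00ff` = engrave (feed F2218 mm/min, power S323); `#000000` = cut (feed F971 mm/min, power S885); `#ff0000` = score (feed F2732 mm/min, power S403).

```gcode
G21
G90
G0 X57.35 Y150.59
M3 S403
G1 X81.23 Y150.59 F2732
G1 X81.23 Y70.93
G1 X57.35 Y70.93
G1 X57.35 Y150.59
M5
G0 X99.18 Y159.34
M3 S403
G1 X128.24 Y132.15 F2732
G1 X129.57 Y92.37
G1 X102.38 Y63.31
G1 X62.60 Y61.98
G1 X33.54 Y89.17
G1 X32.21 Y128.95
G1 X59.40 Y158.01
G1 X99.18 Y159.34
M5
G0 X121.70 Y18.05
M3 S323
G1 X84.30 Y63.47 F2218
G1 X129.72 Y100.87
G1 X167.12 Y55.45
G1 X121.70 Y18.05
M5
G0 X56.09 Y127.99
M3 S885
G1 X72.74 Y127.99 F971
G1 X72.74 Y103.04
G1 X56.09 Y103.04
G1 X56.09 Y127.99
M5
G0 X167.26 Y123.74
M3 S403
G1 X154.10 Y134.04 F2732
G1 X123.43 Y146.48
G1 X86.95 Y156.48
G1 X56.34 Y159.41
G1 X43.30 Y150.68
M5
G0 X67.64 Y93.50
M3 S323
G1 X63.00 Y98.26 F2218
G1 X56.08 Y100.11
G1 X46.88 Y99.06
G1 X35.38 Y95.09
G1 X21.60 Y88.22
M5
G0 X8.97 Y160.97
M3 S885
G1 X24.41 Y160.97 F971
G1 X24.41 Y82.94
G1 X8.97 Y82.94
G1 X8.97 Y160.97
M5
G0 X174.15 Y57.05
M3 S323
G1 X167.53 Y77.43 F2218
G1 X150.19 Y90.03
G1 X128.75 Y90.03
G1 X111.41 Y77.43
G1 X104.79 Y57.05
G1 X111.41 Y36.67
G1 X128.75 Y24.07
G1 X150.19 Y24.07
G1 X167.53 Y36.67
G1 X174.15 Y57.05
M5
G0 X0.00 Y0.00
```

y_svg = 179.37 − y_m.

[1] S403→`#ff0000` (score); closed run; points: 57.35,28.78 81.23,28.78 81.23,108.44 57.35,108.44

[2] S403→`#ff0000` (score); closed run; points: 99.18,20.03 128.24,47.22 129.57,87.00 102.38,116.06 62.60,117.39 33.54,90.20 32.21,50.42 59.40,21.36

[3] S323→`#ff00ff` (engrave); closed run; points: 121.70,161.32 84.30,115.90 129.72,78.50 167.12,123.92

[4] S885→`#000000` (cut); closed run; points: 56.09,51.38 72.74,51.38 72.74,76.33 56.09,76.33

[5] S403→`#ff0000` (score); open run; points: 167.26,55.63 154.10,45.33 123.43,32.89 86.95,22.89 56.34,19.96 43.30,28.69

[6] S323→`#ff00ff` (engrave); open run; points: 67.64,85.87 63.00,81.11 56.08,79.26 46.88,80.31 35.38,84.28 21.60,91.15

[7] S885→`#000000` (cut); closed run; points: 8.97,18.40 24.41,18.40 24.41,96.43 8.97,96.43

[8] S323→`#ff00ff` (engrave); closed run; points: 174.15,122.32 167.53,101.94 150.19,89.34 128.75,89.34 111.41,101.94 104.79,122.32 111.41,142.70 128.75,155.30 150.19,155.30 167.53,142.70

<svg xmlns="http://www.w3.org/2000/svg" width="185.37mm" height="179.37mm" viewBox="0 0 185.37 179.37">
  <polygon points="57.35,28.78 81.23,28.78 81.23,108.44 57.35,108.44" fill="none" stroke="#ff0000"/>
  <polygon points="99.18,20.03 128.24,47.22 129.57,87.00 102.38,116.06 62.60,117.39 33.54,90.20 32.21,50.42 59.40,21.36" fill="none" stroke="#ff0000"/>
  <polygon points="121.70,161.32 84.30,115.90 129.72,78.50 167.12,123.92" fill="none" stroke="#ff00ff"/>
  <polygon points="56.09,51.38 72.74,51.38 72.74,76.33 56.09,76.33" fill="none" stroke="#000000"/>
  <polyline points="167.26,55.63 154.10,45.33 123.43,32.89 86.95,22.89 56.34,19.96 43.30,28.69" fill="none" stroke="#ff0000"/>
  <polyline points="67.64,85.87 63.00,81.11 56.08,79.26 46.88,80.31 35.38,84.28 21.60,91.15" fill="none" stroke="#ff00ff"/>
  <polygon points="8.97,18.40 24.41,18.40 24.41,96.43 8.97,96.43" fill="none" stroke="#000000"/>
  <polygon points="174.15,122.32 167.53,101.94 150.19,89.34 128.75,89.34 111.41,101.94 104.79,122.32 111.41,142.70 128.75,155.30 150.19,155.30 167.53,142.70" fill="none" stroke="#ff00ff"/>
</svg>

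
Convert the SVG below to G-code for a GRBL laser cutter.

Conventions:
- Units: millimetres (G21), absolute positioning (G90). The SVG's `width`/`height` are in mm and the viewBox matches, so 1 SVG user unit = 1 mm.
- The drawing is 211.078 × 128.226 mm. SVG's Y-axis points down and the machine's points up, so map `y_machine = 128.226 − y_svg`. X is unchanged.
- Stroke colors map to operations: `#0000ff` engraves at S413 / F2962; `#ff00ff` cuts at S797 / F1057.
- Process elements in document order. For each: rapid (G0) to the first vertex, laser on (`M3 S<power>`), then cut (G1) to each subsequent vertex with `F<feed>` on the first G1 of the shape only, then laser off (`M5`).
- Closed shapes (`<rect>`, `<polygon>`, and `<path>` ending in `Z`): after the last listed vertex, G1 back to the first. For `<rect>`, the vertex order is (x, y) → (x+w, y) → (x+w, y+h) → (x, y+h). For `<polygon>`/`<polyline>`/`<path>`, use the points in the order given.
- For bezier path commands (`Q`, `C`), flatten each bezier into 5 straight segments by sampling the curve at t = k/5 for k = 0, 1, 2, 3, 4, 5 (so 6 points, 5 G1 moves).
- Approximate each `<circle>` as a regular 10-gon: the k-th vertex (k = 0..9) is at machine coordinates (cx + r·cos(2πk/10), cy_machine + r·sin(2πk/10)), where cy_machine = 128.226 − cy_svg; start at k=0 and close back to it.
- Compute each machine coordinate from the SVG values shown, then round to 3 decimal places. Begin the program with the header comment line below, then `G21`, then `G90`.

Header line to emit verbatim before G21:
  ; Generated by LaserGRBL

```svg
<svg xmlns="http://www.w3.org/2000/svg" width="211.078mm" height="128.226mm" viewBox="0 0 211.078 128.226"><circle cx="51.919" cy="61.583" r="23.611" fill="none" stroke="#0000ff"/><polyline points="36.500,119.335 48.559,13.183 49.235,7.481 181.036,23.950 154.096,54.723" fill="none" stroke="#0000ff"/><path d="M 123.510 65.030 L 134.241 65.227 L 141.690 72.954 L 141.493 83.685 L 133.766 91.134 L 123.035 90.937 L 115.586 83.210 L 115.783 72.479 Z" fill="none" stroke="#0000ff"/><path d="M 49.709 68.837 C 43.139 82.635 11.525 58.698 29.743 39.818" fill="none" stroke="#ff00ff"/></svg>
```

Since the viewBox matches the mm dimensions, user units are millimetres directly. The only transform is the Y-flip y_m = 128.226 − y_svg.

Shape 1 is a circle drawn with `<circle>`. Its stroke #0000ff means engrave at S413, F2962. After flipping Y the toolpath is (75.530,66.643) → (71.021,80.521) → (59.215,89.098) → (44.623,89.098) → (32.817,80.521) → (28.308,66.643) → (32.817,52.765) → (44.623,44.188) → (59.215,44.188) → (71.021,52.765) → (75.530,66.643), returning to the start.

Shape 2 is a open polyline drawn with `<polyline>`. Its stroke #0000ff means engrave at S413, F2962. After flipping Y the toolpath is (36.500,8.891) → (48.559,115.043) → (49.235,120.745) → (181.036,104.276) → (154.096,73.503).

Shape 3 is a regular polygon drawn with `<path>`. Its stroke #0000ff means engrave at S413, F2962. After flipping Y the toolpath is (123.510,63.196) → (134.241,62.999) → (141.690,55.272) → (141.493,44.541) → (133.766,37.092) → (123.035,37.289) → (115.586,45.016) → (115.783,55.747) → (123.510,63.196), returning to the start.

Shape 4 is a cubic bezier drawn with `<path>`. Its stroke #ff00ff means cut at S797, F1057. After flipping Y the toolpath is (49.709,59.389) → (43.361,55.296) → (34.596,58.206) → (27.009,66.063) → (24.193,76.815) → (29.743,88.408).

; Generated by LaserGRBL
G21
G90
G0 X75.530 Y66.643
M3 S413
G1 X71.021 Y80.521 F2962
G1 X59.215 Y89.098
G1 X44.623 Y89.098
G1 X32.817 Y80.521
G1 X28.308 Y66.643
G1 X32.817 Y52.765
G1 X44.623 Y44.188
G1 X59.215 Y44.188
G1 X71.021 Y52.765
G1 X75.530 Y66.643
M5
G0 X36.500 Y8.891
M3 S413
G1 X48.559 Y115.043 F2962
G1 X49.235 Y120.745
G1 X181.036 Y104.276
G1 X154.096 Y73.503
M5
G0 X123.510 Y63.196
M3 S413
G1 X134.241 Y62.999 F2962
G1 X141.690 Y55.272
G1 X141.493 Y44.541
G1 X133.766 Y37.092
G1 X123.035 Y37.289
G1 X115.586 Y45.016
G1 X115.783 Y55.747
G1 X123.510 Y63.196
M5
G0 X49.709 Y59.389
M3 S797
G1 X43.361 Y55.296 F1057
G1 X34.596 Y58.206
G1 X27.009 Y66.063
G1 X24.193 Y76.815
G1 X29.743 Y88.408
M5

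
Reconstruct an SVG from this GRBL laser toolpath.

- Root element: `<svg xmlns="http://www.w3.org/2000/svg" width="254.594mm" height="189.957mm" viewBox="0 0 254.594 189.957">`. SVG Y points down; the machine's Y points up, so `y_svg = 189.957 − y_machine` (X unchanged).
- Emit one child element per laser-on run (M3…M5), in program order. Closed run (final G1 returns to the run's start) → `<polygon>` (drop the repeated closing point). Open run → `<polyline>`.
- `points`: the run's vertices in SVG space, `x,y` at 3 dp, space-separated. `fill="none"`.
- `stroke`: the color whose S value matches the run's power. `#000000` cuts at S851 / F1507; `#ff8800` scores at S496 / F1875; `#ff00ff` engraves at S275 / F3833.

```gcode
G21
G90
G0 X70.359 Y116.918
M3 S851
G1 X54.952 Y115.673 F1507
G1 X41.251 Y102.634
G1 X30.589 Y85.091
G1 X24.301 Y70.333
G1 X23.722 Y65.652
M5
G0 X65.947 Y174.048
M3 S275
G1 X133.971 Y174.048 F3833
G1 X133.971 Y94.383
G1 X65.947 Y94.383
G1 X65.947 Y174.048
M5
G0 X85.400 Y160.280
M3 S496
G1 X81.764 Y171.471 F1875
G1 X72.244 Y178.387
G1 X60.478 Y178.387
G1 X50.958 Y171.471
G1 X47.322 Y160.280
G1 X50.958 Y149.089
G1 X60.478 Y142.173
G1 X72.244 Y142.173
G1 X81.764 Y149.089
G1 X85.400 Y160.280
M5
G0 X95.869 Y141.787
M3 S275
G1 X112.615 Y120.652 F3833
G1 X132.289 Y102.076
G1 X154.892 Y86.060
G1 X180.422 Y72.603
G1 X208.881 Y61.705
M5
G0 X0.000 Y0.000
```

Machine Y-up, SVG Y-down with viewBox height 189.957, so y_svg = 189.957 − y_machine; X carries over.

Run 1: power S851 maps to stroke `#000000` (cut). The run is open, so emit a `<polyline>` with points (Y-flipped): 70.359,73.039 54.952,74.284 41.251,87.323 30.589,104.866 24.301,119.624 23.722,124.305.

Run 2: S275 ⇒ engrave layer `#ff00ff`. The run returns to its start, so emit a `<polygon>` with points (Y-flipped): 65.947,15.909 133.971,15.909 133.971,95.574 65.947,95.574.

Run 3: power S496 maps to stroke `#ff8800` (score). The run returns to its start, so emit a `<polygon>` with points (Y-flipped): 85.400,29.677 81.764,18.486 72.244,11.570 60.478,11.570 50.958,18.486 47.322,29.677 50.958,40.868 60.478,47.784 72.244,47.784 81.764,40.868.

Run 4: S275 ⇒ engrave layer `#ff00ff`. The run is open, so emit a `<polyline>` with points (Y-flipped): 95.869,48.170 112.615,69.305 132.289,87.881 154.892,103.897 180.422,117.354 208.881,128.252.

<svg xmlns="http://www.w3.org/2000/svg" width="254.594mm" height="189.957mm" viewBox="0 0 254.594 189.957">
  <polyline points="70.359,73.039 54.952,74.284 41.251,87.323 30.589,104.866 24.301,119.624 23.722,124.305" fill="none" stroke="#000000"/>
  <polygon points="65.947,15.909 133.971,15.909 133.971,95.574 65.947,95.574" fill="none" stroke="#ff00ff"/>
  <polygon points="85.400,29.677 81.764,18.486 72.244,11.570 60.478,11.570 50.958,18.486 47.322,29.677 50.958,40.868 60.478,47.784 72.244,47.784 81.764,40.868" fill="none" stroke="#ff8800"/>
  <polyline points="95.869,48.170 112.615,69.305 132.289,87.881 154.892,103.897 180.422,117.354 208.881,128.252" fill="none" stroke="#ff00ff"/>
</svg>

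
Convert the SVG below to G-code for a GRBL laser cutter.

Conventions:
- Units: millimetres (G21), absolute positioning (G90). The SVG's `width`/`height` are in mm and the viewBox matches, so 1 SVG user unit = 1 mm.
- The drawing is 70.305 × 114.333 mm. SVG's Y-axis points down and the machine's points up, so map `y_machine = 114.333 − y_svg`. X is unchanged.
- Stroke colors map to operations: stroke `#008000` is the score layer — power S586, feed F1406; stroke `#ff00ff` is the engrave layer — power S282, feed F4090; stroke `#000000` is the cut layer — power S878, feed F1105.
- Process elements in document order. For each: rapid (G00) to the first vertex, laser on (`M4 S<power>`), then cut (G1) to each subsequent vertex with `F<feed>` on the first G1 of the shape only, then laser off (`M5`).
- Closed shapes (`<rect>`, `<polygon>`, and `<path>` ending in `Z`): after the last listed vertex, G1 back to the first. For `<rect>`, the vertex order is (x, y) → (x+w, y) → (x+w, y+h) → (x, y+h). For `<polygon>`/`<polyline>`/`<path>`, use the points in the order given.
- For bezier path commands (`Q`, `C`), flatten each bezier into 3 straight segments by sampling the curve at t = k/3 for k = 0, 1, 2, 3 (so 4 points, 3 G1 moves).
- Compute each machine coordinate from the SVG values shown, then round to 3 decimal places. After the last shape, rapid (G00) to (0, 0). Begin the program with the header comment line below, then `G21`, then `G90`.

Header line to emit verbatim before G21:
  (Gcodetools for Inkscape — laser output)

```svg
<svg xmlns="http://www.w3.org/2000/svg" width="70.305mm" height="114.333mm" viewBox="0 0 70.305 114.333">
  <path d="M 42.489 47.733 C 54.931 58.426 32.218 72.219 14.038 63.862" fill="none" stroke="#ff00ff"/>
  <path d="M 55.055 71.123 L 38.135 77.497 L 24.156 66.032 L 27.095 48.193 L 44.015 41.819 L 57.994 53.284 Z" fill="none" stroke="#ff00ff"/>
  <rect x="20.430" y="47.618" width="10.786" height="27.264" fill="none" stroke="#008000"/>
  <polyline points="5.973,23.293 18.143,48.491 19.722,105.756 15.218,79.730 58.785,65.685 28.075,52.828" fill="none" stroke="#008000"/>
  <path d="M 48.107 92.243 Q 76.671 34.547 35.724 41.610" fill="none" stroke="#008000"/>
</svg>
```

1 u = 1 mm; y_m = 114.333 − y.

[1] `<path>` cubic bezier, #ff00ff→engrave S282 F4090: (42.489,66.600) → (44.683,55.809) → (32.259,48.562) → (14.038,50.471)

[2] `<path>` regular polygon, #ff00ff→engrave S282 F4090: (55.055,43.210) → (38.135,36.836) → (24.156,48.301) → (27.095,66.140) → (44.015,72.514) → (57.994,61.049) → (55.055,43.210) (closed)

[3] `<rect>` rectangle, #008000→score S586 F1406: (20.430,66.715) → (31.216,66.715) → (31.216,39.451) → (20.430,39.451) → (20.430,66.715) (closed)

[4] `<polyline>` open polyline, #008000→score S586 F1406: (5.973,91.040) → (18.143,65.842) → (19.722,8.577) → (15.218,34.603) → (58.785,48.648) → (28.075,61.505)

[5] `<path>` quadratic bezier, #008000→score S586 F1406: (48.107,22.090) → (59.426,53.359) → (55.299,70.236) → (35.724,72.723)

(Gcodetools for Inkscape — laser output)
G21
G90
G00 X42.489 Y66.600
M4 S282
G1 X44.683 Y55.809 F4090
G1 X32.259 Y48.562
G1 X14.038 Y50.471
M5
G00 X55.055 Y43.210
M4 S282
G1 X38.135 Y36.836 F4090
G1 X24.156 Y48.301
G1 X27.095 Y66.140
G1 X44.015 Y72.514
G1 X57.994 Y61.049
G1 X55.055 Y43.210
M5
G00 X20.430 Y66.715
M4 S586
G1 X31.216 Y66.715 F1406
G1 X31.216 Y39.451
G1 X20.430 Y39.451
G1 X20.430 Y66.715
M5
G00 X5.973 Y91.040
M4 S586
G1 X18.143 Y65.842 F1406
G1 X19.722 Y8.577
G1 X15.218 Y34.603
G1 X58.785 Y48.648
G1 X28.075 Y61.505
M5
G00 X48.107 Y22.090
M4 S586
G1 X59.426 Y53.359 F1406
G1 X55.299 Y70.236
G1 X35.724 Y72.723
M5
G00 X0.000 Y0.000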